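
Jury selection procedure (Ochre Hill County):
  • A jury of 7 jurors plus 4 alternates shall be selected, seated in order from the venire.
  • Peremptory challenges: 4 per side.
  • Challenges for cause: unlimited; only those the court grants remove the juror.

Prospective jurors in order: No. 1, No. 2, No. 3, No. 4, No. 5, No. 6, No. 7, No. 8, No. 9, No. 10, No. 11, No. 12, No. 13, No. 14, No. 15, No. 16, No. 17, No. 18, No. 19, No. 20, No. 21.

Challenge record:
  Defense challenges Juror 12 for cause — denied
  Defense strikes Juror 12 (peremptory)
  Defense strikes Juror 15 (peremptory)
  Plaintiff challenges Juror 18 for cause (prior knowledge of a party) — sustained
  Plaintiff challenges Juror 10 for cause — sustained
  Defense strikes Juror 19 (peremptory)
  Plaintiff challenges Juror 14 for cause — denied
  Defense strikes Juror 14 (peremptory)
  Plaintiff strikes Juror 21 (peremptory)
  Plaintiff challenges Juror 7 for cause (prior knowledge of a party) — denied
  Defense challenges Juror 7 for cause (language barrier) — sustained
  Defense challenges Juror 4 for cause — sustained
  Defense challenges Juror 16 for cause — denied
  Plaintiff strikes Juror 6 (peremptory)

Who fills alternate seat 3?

17

Removed: #4, #6, #7, #10, #12, #14, #15, #18, #19, #21. (#16 stays — for-cause denied.)
Seating in order: seats 1–7 → #1, #2, #3, #5, #8, #9, #11; alternates → #13, #16, #17, #20.
So alternate 3 is #17.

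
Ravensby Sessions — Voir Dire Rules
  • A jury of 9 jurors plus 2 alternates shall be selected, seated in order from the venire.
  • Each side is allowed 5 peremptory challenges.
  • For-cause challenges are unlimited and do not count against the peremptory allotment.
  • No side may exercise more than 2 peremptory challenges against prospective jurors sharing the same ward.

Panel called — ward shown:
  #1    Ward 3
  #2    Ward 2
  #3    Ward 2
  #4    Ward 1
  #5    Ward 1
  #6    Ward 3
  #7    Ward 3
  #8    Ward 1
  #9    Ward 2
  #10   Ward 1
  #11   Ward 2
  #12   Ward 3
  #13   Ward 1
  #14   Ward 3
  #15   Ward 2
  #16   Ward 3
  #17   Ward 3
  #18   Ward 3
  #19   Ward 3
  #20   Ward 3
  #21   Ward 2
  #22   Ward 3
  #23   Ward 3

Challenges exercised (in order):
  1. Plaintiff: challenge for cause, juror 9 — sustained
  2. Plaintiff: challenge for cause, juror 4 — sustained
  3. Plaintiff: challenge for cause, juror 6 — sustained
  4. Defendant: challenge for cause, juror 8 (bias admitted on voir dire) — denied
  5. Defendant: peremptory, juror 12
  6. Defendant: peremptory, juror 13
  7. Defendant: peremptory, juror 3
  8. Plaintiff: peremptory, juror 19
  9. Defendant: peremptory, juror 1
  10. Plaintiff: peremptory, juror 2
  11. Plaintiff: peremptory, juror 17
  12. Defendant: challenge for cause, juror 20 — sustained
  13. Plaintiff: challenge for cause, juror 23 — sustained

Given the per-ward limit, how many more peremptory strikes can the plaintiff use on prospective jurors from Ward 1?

2

Plaintiff peremptories so far: #19, #2, #17 — 3 of 5 used, 2 left overall.
Against Ward 1: none yet — per-ward cap 2 leaves 2.
Binding limit: min(2, 2) = 2.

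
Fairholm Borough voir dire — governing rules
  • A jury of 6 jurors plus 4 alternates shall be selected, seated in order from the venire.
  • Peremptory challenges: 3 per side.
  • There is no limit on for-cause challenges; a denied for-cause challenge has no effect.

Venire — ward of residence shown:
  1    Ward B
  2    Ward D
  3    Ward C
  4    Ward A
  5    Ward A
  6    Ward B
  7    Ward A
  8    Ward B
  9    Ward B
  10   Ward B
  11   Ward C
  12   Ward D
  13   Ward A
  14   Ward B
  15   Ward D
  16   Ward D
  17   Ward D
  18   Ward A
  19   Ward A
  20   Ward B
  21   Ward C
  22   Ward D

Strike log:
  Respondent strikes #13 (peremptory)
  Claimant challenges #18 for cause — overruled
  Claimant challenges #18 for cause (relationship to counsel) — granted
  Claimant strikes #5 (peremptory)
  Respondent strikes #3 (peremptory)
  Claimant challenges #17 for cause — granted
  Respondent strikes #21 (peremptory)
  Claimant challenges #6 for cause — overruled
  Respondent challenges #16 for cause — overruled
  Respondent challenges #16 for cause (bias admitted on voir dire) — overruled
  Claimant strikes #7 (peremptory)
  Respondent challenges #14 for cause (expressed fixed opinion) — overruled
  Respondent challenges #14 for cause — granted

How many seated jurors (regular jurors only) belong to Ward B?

4

Removed: #3, #5, #7, #13, #14, #17, #18, #21.
Seated jurors 1–6: #1, #2, #4, #6, #8, #9 (alternates #10, #11, #12, #15 not counted).
Of those, in Ward B: #1, #6, #8, #9 → 4.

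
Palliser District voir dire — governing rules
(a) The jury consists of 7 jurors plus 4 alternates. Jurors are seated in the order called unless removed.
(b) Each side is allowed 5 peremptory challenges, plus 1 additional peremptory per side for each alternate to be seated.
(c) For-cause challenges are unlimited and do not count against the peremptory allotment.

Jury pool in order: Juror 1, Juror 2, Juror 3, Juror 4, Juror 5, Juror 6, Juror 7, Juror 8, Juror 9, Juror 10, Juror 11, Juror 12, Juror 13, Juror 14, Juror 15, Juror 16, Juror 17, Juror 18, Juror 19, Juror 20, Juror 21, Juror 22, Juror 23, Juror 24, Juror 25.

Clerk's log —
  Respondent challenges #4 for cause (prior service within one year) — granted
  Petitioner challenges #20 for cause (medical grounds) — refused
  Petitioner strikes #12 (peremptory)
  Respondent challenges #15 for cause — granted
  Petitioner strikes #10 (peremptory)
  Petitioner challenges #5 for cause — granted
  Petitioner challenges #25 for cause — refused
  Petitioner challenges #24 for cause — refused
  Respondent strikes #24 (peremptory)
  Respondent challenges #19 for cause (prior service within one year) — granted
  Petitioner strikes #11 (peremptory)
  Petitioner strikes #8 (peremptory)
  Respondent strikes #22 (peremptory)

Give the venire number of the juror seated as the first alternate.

14

Removed: #4, #5, #8, #10, #11, #12, #15, #19, #22, #24. (#20, #25 stay — for-cause denied.)
Seating in order: seats 1–7 → #1, #2, #3, #6, #7, #9, #13; alternates → #14, #16, #17, #18.
So alternate 1 is #14.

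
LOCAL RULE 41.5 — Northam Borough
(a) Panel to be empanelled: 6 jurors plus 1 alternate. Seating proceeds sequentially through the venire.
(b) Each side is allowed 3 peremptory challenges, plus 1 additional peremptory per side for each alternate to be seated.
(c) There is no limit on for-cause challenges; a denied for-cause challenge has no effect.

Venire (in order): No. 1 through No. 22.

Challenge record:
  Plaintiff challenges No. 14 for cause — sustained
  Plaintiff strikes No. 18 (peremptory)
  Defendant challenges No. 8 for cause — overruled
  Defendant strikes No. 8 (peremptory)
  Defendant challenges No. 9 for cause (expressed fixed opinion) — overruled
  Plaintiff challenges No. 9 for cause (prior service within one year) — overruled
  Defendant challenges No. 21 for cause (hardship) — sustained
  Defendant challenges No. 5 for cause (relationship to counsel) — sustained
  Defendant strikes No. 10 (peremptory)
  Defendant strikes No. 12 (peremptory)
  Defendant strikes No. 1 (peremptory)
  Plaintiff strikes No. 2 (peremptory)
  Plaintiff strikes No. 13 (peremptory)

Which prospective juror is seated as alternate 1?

15

Removed: #1, #2, #5, #8, #10, #12, #13, #14, #18, #21. (#9 stays — for-cause denied.)
Filling seats in venire order through position 7: #3, #4, #6, #7, #9, #11, #15.
So alternate 1 is #15.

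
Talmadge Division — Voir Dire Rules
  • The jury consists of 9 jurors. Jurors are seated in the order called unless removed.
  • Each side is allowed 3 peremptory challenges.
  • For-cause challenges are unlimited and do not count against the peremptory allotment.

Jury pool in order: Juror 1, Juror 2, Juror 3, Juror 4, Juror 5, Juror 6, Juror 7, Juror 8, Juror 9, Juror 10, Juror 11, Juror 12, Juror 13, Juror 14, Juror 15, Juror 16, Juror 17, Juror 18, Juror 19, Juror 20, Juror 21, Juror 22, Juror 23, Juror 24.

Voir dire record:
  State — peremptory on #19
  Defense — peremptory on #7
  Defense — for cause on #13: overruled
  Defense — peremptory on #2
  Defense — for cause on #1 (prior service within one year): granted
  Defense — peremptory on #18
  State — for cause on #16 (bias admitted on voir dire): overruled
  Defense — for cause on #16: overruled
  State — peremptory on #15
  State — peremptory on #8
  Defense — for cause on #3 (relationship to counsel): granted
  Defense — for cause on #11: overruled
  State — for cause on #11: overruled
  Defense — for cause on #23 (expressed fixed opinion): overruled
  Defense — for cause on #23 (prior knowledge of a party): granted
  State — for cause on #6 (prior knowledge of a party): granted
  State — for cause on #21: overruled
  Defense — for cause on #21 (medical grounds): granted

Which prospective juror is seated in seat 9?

16

Removed: #1, #2, #3, #6, #7, #8, #15, #18, #19, #21, #23. (#11, #13, #16 stay — for-cause denied.)
Filling seats in venire order through position 9: #4, #5, #9, #10, #11, #12, #13, #14, #16.
So seat 9 is #16.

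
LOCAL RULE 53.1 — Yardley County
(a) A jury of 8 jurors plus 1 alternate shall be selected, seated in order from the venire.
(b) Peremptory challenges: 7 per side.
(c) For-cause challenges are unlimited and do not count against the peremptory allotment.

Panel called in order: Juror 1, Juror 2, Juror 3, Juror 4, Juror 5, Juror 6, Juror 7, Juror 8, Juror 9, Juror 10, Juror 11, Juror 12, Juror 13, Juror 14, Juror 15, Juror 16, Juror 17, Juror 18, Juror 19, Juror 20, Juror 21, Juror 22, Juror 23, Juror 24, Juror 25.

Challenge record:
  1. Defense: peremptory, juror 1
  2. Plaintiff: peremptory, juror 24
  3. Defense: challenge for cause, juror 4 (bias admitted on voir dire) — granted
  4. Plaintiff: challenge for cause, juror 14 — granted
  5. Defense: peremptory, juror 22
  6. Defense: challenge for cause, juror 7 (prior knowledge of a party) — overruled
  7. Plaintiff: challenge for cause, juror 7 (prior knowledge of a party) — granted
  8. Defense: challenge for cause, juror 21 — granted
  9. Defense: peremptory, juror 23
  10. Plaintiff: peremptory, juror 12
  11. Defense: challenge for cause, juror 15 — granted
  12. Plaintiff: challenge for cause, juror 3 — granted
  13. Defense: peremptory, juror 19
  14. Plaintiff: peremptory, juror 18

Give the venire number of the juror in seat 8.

Removed: #1, #3, #4, #7, #12, #14, #15, #18, #19, #21, #22, #23, #24.
Filling seats in venire order through position 8: #2, #5, #6, #8, #9, #10, #11, #13.
So seat 8 is #13.

13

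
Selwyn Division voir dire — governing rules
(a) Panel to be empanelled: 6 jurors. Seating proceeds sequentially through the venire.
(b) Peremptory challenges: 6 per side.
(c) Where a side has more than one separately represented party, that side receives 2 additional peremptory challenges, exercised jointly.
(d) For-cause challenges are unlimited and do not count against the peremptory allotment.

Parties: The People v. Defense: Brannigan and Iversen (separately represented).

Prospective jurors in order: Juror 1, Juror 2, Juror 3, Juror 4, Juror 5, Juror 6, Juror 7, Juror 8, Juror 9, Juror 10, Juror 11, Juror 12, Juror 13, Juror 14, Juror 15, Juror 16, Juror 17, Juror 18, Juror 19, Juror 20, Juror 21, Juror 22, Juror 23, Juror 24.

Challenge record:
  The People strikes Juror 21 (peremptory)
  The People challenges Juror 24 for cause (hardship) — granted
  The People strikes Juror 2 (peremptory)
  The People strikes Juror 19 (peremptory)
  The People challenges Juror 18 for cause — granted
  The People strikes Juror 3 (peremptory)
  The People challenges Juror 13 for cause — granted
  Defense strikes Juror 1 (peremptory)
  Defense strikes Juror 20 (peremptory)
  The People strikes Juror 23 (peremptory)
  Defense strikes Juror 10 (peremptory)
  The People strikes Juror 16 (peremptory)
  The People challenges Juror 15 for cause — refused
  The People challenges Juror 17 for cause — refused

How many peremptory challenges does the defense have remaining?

5

Defense allotment: 6 base + 2 multi-party = 8.
Defense peremptories used: #1, #20, #10 — 3.
Remaining: 8 − 3 = 5.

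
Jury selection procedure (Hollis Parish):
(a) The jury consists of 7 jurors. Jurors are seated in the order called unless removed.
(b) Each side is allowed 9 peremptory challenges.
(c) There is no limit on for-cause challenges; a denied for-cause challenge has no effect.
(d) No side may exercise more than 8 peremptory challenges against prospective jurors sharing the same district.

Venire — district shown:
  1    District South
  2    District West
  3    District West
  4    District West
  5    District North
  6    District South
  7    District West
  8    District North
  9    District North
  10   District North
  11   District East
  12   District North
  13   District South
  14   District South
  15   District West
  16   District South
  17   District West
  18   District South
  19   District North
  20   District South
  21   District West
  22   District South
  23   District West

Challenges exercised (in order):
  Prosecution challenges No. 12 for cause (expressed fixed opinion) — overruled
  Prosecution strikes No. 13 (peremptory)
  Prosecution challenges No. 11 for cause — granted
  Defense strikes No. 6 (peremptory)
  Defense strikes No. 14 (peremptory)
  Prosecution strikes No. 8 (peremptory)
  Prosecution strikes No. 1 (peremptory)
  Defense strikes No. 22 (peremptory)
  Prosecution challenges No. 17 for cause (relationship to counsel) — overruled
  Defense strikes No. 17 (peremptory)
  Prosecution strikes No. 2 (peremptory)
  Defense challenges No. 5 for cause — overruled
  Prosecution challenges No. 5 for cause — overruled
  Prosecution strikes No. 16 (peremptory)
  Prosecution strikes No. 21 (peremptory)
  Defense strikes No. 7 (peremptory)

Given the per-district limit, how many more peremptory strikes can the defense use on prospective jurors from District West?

Defense peremptories so far: #6, #14, #22, #17, #7 — 5 of 9 used, 4 left overall.
Against District West: #17, #7 — 2 used; per-district cap 8 leaves 6.
Binding limit: min(4, 6) = 4.

4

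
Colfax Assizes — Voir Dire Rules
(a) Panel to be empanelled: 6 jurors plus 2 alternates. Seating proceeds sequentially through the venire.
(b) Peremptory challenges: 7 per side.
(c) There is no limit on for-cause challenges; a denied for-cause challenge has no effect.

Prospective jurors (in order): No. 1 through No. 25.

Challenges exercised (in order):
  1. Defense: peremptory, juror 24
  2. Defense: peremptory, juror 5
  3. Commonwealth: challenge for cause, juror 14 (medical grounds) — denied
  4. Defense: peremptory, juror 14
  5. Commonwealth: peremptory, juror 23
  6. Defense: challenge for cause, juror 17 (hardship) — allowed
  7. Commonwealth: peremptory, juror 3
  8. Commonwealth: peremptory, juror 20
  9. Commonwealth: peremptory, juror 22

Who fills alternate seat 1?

Removed: #3, #5, #14, #17, #20, #22, #23, #24.
Filling seats in venire order through position 7: #1, #2, #4, #6, #7, #8, #9.
So alternate 1 is #9.

9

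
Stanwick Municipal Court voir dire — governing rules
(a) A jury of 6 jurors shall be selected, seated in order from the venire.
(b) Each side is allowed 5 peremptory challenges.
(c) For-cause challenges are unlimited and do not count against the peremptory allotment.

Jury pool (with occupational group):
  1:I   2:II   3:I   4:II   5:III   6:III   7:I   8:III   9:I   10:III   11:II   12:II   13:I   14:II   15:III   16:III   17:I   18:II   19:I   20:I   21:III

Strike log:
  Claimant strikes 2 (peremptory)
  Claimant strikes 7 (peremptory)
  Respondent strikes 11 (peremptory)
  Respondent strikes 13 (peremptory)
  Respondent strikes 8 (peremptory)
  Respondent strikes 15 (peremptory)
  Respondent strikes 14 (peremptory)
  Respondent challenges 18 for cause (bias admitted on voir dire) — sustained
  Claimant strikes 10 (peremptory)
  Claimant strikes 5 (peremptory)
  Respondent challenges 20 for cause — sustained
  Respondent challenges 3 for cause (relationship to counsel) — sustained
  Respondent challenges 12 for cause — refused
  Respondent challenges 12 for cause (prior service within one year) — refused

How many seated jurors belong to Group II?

2

Removed: #2, #3, #5, #7, #8, #10, #11, #13, #14, #15, #18, #20.
Seated jurors 1–6: #1, #4, #6, #9, #12, #16.
Of those, in Group II: #4, #12 → 2.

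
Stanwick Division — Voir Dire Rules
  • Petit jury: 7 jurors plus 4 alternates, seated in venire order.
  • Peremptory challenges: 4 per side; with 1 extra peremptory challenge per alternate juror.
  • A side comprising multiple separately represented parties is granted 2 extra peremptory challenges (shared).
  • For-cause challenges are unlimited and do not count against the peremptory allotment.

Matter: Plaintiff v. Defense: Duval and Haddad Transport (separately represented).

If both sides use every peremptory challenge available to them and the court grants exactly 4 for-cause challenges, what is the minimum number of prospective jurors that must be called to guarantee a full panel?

Seats to fill: 7 + 4 alternates = 11.
Peremptories — Plaintiff: 4 + 1×4 = 8; Defense: 4 + 1×4 + 2 = 10; total 18.
For-cause removals: 4.
Minimum venire: 11 + 18 + 4 = 33.

33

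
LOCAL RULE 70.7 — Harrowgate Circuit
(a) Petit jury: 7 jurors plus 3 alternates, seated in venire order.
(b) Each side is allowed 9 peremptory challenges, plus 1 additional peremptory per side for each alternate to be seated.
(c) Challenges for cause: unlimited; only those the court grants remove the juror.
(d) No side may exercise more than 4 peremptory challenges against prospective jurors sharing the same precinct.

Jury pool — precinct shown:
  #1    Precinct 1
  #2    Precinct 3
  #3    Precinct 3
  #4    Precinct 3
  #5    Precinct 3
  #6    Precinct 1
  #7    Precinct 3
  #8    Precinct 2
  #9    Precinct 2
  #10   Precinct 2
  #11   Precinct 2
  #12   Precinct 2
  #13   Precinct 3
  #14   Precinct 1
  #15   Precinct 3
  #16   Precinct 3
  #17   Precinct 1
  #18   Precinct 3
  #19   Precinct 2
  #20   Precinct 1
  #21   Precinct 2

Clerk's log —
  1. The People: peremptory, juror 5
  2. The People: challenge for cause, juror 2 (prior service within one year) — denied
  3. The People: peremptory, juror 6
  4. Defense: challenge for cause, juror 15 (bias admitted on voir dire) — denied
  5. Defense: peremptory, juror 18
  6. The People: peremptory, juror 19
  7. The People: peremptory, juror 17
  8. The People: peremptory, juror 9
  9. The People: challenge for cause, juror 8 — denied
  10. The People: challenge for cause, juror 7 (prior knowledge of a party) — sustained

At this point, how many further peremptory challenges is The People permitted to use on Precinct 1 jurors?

2

The People peremptories so far: #5, #6, #19, #17, #9 — 5 of 12 used, 7 left overall.
Against Precinct 1: #6, #17 — 2 used; per-precinct cap 4 leaves 2.
Binding limit: min(7, 2) = 2.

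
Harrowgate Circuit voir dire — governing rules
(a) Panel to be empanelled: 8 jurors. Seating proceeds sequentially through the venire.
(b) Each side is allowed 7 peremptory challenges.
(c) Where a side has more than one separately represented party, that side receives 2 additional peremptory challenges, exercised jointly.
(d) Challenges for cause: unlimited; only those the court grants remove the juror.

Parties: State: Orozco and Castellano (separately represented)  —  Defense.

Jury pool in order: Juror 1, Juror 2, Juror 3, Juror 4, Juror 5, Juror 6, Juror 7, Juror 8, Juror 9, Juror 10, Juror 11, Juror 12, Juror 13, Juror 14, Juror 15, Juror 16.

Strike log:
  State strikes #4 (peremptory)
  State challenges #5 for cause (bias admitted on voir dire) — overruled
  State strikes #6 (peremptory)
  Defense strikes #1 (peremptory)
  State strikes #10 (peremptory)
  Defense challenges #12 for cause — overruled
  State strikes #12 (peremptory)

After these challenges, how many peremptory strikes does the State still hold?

State allotment: 7 base + 2 multi-party = 9.
State peremptories used: #4, #6, #10, #12 — 4 (the for-cause on #5 doesn't count).
Remaining: 9 − 4 = 5.

5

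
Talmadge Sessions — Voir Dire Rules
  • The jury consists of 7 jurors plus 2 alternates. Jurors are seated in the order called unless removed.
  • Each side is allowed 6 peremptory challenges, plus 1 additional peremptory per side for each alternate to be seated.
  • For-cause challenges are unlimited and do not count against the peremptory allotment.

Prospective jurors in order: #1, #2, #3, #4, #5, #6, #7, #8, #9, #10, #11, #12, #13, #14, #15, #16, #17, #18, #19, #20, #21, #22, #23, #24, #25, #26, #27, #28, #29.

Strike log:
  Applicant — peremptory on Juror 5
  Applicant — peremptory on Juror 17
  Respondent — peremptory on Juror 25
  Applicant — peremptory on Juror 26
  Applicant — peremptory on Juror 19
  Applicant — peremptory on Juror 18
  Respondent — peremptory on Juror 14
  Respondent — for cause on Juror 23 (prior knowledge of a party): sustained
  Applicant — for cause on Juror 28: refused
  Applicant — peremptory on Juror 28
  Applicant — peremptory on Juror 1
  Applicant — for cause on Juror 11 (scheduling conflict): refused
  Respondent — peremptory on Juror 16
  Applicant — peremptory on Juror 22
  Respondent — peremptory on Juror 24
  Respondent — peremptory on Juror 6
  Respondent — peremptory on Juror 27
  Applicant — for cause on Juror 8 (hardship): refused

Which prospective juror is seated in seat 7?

Removed: #1, #5, #6, #14, #16, #17, #18, #19, #22, #23, #24, #25, #26, #27, #28. (#8, #11 stay — for-cause denied.)
Seating in order: seats 1–7 → #2, #3, #4, #7, #8, #9, #10; alternates → #11, #12.
So seat 7 is #10.

10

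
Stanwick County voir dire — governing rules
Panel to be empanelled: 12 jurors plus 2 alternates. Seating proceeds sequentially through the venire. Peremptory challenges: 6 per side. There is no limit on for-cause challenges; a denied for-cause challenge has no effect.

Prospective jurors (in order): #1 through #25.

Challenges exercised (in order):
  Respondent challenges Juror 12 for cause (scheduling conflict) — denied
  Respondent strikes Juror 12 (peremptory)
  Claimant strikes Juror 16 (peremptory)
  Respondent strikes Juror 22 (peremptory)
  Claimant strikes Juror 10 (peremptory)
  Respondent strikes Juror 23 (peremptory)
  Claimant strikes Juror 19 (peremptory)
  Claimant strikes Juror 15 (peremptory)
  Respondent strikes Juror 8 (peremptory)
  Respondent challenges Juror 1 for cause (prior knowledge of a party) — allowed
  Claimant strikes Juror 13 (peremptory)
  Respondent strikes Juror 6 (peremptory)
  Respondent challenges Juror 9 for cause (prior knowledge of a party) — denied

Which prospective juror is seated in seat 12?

Removed: #1, #6, #8, #10, #12, #13, #15, #16, #19, #22, #23. (#9 stays — for-cause denied.)
Seating in order: seats 1–12 → #2, #3, #4, #5, #7, #9, #11, #14, #17, #18, #20, #21; alternates → #24, #25.
So seat 12 is #21.

21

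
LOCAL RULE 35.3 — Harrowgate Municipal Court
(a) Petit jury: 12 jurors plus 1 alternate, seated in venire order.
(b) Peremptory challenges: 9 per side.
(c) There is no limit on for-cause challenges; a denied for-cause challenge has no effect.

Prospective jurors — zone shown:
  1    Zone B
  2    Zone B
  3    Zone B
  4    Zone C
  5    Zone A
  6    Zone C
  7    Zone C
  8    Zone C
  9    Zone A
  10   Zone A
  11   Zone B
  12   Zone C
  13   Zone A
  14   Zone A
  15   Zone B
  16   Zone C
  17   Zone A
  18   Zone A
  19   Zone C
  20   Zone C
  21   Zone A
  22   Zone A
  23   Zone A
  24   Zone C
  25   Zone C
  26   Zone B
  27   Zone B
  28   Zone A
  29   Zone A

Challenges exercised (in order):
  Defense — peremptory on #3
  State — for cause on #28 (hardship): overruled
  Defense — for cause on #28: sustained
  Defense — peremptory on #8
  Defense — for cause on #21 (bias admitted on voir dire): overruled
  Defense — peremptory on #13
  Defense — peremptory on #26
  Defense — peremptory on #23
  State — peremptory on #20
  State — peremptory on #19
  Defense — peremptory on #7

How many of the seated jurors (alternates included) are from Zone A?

Removed: #3, #7, #8, #13, #19, #20, #23, #26, #28.
Seated (13 incl. alternates): #1, #2, #4, #5, #6, #9, #10, #11, #12, #14, #15, #16, #17.
Of those, in Zone A: #5, #9, #10, #14, #17 → 5.

5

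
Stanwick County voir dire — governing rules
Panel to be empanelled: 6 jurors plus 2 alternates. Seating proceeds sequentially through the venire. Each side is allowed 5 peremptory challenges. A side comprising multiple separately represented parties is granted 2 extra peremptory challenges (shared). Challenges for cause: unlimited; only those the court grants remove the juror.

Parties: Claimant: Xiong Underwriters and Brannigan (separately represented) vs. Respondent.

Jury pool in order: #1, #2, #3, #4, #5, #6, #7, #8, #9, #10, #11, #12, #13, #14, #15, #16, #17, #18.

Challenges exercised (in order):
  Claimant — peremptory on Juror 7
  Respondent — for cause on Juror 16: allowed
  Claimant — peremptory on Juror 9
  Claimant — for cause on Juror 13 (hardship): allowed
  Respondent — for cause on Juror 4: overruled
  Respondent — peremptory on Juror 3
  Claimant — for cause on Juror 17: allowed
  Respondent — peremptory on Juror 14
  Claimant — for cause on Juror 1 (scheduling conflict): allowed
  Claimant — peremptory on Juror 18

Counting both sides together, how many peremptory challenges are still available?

7

Claimant allotment: 5 base + 2 multi-party = 7. Respondent allotment: 5.
Claimant peremptories used: #7, #9, #18 — 3 (for-cause on #13, #17, #1 don't count).
Respondent peremptories used: #3, #14 — 2 (for-cause on #16, #4 don't count).
Remaining: (7 − 3) + (5 − 2) = 7.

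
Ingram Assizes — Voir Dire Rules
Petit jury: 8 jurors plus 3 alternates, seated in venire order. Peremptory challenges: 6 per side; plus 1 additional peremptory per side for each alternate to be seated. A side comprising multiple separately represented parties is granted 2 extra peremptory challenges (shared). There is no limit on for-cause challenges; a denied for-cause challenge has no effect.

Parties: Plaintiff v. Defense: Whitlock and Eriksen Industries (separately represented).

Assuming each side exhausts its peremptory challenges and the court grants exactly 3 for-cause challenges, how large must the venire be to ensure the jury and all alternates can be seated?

Seats to fill: 8 + 3 alternates = 11.
Peremptories — Plaintiff: 6 + 1×3 = 9; Defense: 6 + 1×3 + 2 = 11; total 20.
For-cause removals: 3.
Minimum venire: 11 + 20 + 3 = 34.

34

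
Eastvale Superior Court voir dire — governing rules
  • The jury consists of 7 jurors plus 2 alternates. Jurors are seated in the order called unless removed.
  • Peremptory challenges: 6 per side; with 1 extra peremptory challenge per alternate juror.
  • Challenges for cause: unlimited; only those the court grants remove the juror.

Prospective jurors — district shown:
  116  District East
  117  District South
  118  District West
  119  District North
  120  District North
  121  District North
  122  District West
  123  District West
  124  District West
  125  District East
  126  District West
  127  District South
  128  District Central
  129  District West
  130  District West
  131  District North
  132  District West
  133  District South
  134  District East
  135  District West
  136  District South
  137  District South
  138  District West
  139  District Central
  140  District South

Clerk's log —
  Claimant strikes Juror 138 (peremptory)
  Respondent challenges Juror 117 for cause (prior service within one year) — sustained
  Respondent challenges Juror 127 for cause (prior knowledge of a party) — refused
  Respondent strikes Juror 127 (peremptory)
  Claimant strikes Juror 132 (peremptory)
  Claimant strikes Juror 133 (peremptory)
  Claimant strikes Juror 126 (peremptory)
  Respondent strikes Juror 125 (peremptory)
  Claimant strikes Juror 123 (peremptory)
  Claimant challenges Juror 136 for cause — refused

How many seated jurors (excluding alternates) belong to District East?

1

Removed: #117, #123, #125, #126, #127, #132, #133, #138.
Seated jurors 1–7: #116, #118, #119, #120, #121, #122, #124 (alternates #128, #129 not counted).
Of those, in District East: #116 → 1.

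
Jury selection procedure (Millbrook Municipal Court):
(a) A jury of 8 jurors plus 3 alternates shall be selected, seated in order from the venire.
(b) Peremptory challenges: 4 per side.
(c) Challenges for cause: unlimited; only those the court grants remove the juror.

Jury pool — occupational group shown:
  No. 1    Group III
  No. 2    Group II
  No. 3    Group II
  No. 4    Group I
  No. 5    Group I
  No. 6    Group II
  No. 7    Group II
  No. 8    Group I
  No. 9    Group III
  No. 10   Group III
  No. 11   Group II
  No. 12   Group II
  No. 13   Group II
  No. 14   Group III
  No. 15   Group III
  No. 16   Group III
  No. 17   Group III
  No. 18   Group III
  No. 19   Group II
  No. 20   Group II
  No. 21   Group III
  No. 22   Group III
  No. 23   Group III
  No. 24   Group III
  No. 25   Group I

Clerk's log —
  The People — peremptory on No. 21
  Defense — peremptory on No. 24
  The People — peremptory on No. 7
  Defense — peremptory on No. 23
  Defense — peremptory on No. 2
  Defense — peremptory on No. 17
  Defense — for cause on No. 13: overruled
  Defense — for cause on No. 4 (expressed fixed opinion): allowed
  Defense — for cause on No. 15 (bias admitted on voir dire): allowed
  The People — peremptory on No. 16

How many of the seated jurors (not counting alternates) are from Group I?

2

Removed: #2, #4, #7, #15, #16, #17, #21, #23, #24.
Seated jurors 1–8: #1, #3, #5, #6, #8, #9, #10, #11 (alternates #12, #13, #14 not counted).
Of those, in Group I: #5, #8 → 2.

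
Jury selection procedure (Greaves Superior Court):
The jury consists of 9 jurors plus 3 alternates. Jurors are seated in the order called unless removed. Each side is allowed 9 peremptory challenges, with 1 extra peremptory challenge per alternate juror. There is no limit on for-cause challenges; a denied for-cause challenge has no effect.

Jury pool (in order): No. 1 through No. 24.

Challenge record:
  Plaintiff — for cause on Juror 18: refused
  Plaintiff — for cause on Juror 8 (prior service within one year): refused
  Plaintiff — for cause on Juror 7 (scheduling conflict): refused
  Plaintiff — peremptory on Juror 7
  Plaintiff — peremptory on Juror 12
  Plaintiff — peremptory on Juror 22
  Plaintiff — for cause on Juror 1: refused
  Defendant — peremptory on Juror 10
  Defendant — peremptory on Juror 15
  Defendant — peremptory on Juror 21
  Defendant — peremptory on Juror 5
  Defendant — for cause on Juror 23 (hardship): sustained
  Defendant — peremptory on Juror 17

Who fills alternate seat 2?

Removed: #5, #7, #10, #12, #15, #17, #21, #22, #23. (#1, #8, #18 stay — for-cause denied.)
Seating in order: seats 1–9 → #1, #2, #3, #4, #6, #8, #9, #11, #13; alternates → #14, #16, #18.
So alternate 2 is #16.

16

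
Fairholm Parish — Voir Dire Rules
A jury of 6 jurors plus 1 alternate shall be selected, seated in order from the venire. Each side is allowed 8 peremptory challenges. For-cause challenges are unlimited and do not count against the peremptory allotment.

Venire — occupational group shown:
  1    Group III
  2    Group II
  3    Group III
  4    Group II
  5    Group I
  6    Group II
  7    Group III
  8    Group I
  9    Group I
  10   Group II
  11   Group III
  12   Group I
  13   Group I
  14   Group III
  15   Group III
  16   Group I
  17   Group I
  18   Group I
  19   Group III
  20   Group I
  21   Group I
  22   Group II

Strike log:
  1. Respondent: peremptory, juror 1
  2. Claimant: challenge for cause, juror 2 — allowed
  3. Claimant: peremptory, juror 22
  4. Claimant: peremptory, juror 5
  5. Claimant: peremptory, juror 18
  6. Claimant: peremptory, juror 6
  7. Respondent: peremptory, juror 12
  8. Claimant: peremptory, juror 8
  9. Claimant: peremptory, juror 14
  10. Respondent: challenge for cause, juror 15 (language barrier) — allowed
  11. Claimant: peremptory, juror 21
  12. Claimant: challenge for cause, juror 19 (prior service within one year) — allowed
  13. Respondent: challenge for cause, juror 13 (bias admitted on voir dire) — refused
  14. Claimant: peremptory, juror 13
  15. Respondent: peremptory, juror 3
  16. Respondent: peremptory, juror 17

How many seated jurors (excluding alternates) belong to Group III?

2

Removed: #1, #2, #3, #5, #6, #8, #12, #13, #14, #15, #17, #18, #19, #21, #22.
Seated jurors 1–6: #4, #7, #9, #10, #11, #16 (alternates #20 not counted).
Of those, in Group III: #7, #11 → 2.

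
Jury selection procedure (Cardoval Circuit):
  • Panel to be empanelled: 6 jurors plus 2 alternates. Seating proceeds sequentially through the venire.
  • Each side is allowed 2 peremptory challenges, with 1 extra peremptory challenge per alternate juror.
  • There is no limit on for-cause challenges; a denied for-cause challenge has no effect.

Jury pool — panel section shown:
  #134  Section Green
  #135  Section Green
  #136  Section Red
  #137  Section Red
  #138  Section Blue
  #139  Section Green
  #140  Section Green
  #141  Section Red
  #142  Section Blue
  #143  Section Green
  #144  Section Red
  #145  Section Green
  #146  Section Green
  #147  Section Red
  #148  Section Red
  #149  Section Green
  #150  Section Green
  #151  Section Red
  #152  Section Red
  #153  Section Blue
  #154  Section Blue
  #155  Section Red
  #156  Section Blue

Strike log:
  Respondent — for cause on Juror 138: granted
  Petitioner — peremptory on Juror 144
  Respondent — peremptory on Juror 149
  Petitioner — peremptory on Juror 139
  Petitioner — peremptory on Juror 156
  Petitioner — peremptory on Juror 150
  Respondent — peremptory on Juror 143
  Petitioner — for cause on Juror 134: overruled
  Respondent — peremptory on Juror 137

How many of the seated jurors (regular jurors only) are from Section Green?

Removed: #137, #138, #139, #143, #144, #149, #150, #156.
Seated jurors 1–6: #134, #135, #136, #140, #141, #142 (alternates #145, #146 not counted).
Of those, in Section Green: #134, #135, #140 → 3.

3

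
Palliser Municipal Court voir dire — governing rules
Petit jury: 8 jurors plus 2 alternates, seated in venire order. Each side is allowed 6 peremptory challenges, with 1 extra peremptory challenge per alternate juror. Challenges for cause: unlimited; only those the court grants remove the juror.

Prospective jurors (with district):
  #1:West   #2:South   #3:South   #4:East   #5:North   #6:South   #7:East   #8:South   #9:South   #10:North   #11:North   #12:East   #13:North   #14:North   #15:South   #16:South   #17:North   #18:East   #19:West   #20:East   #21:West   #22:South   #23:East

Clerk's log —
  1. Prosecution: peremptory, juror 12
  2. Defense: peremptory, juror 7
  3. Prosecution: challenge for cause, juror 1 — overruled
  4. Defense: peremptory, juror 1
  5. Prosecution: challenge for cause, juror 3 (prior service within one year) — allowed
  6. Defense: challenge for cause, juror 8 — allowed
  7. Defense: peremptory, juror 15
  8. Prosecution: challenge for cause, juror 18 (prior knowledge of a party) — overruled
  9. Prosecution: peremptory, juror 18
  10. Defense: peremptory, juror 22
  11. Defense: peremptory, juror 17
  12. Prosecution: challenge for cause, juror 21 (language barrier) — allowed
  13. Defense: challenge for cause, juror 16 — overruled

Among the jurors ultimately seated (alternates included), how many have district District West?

0

Removed: #1, #3, #7, #8, #12, #15, #17, #18, #21, #22.
Seated (10 incl. alternates): #2, #4, #5, #6, #9, #10, #11, #13, #14, #16.
None of those are in District West → 0.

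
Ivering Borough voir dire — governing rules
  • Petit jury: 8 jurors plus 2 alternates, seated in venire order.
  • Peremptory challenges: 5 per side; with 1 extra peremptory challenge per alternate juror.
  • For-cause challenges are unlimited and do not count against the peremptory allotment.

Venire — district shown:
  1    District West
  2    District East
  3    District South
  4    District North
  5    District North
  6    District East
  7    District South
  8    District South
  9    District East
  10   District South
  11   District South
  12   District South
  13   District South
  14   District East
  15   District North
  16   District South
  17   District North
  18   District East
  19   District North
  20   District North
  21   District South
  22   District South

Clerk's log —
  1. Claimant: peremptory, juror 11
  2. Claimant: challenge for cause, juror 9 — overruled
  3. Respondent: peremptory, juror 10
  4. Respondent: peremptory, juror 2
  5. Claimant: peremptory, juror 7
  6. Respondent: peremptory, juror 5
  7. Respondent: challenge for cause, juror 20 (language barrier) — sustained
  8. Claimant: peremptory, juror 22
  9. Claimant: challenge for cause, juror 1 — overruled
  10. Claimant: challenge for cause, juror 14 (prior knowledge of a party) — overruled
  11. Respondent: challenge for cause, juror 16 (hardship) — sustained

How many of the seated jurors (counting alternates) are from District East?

3

Removed: #2, #5, #7, #10, #11, #16, #20, #22.
Seated (10 incl. alternates): #1, #3, #4, #6, #8, #9, #12, #13, #14, #15.
Of those, in District East: #6, #9, #14 → 3.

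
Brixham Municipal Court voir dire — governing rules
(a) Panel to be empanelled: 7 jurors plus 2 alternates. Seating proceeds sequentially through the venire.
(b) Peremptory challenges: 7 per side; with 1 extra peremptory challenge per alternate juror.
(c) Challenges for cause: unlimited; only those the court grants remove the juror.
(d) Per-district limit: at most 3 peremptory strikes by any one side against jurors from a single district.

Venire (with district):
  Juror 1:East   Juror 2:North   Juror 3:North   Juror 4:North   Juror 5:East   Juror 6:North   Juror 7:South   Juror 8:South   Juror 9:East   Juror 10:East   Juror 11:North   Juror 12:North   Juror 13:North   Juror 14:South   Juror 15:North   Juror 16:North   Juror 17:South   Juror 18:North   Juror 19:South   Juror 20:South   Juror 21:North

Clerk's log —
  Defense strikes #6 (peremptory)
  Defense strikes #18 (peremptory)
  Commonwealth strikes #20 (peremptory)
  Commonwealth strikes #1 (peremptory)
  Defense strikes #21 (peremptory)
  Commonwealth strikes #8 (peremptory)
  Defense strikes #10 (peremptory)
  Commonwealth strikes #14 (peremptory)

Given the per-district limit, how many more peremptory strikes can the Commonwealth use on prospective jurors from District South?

0

Commonwealth peremptories so far: #20, #1, #8, #14 — 4 of 9 used, 5 left overall.
Against District South: #20, #8, #14 — 3 used; per-district cap 3 leaves 0.
Binding limit: min(5, 0) = 0.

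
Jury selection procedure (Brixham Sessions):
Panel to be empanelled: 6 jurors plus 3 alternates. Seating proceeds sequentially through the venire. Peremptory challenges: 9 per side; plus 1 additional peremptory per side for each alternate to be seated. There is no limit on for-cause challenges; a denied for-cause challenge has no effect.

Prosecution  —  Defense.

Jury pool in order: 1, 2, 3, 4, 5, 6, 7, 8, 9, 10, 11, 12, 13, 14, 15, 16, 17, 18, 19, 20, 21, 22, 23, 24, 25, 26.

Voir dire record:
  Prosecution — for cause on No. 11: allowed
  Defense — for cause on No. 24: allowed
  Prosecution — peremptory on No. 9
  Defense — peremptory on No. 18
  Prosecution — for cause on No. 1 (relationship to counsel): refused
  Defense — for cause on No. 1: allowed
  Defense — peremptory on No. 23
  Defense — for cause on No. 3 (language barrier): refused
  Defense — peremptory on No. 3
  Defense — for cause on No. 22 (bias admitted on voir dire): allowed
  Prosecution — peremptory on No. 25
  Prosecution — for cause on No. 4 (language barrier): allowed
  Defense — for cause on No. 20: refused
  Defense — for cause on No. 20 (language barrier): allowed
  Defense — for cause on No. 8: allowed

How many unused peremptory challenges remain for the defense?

Defense allotment: 9 base + 1 × 3 alternates = 12.
Defense peremptories used: #18, #23, #3 — 3 (for-cause on #24, #1, #3, #22, #20, #20, #8 don't count).
Remaining: 12 − 3 = 9.

9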